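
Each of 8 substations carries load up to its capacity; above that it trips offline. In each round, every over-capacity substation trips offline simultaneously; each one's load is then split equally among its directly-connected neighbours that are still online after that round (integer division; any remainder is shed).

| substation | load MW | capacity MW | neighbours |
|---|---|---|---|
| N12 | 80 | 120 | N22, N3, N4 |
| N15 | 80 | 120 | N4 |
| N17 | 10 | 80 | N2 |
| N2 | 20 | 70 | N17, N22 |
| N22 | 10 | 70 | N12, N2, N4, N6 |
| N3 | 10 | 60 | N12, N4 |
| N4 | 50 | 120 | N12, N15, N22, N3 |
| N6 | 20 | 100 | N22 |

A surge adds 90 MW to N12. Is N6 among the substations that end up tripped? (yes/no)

no

Round 1 — N12 at 170 > 120. N12 trips offline.
  N12 sheds 170 MW to N22, N3, N4: 56 each (2 lost).
    N22: 10+56 = 66 ≤ 70
    N3: 10+56 = 66 > 60
    N4: 50+56 = 106 ≤ 120
Round 2 — N3 trips offline.
  N3 sheds 66 MW to N4: 66 each.
    N4: 106+66 = 172 > 120
Round 3 — N4 trips offline.
  N4 sheds 172 MW to N15, N22: 86 each.
    N15: 80+86 = 166 > 120
    N22: 66+86 = 152 > 70
Round 4 — N15, N22 trip offline.
  N15 sheds 166 MW: no online neighbours, lost.
  N22 sheds 152 MW to N2, N6: 76 each.
    N2: 20+76 = 96 > 70
    N6: 20+76 = 96 ≤ 100
Round 5 — N2 trips offline.
  N2 sheds 96 MW to N17: 96 each.
    N17: 10+96 = 106 > 80
Round 6 — N17 trips offline.
  N17 sheds 106 MW: no online neighbours, lost.
No further trips.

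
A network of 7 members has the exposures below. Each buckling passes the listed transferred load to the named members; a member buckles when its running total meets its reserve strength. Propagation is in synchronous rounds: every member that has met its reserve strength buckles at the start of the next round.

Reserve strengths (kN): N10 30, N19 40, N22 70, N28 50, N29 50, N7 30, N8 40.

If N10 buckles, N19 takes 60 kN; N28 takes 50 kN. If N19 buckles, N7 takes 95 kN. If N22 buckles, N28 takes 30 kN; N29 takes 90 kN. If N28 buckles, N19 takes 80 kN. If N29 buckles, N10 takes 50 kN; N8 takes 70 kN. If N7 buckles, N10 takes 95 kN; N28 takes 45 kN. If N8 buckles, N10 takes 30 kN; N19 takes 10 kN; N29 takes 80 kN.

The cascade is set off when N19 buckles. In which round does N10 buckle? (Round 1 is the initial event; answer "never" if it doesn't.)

Round 1 — N19 buckles (initial).
  N7: +95 → 95 ≥ 30
Round 2 — N7 buckles.
  N10: +95 → 95 ≥ 30
  N28: +45 → 45 < 50
Round 3 — N10 buckles.
  N28: +50 → 95 ≥ 50
Round 4 — N28 buckles.
No further bucklings.

3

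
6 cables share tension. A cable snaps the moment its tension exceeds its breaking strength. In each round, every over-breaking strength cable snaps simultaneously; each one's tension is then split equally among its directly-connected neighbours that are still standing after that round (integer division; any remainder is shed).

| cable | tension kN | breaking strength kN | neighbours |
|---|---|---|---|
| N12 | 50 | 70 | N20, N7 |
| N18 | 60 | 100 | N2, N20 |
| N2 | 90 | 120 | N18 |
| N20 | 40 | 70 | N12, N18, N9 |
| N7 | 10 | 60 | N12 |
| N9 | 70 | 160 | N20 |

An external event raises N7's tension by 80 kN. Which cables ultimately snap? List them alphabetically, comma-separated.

Round 1 — N7 at 90 > 60. N7 snaps.
  N7 sheds 90 kN to N12: 90 each.
    N12: 50+90 = 140 > 70
Round 2 — N12 snaps.
  N12 sheds 140 kN to N20: 140 each.
    N20: 40+140 = 180 > 70
Round 3 — N20 snaps.
  N20 sheds 180 kN to N18, N9: 90 each.
    N18: 60+90 = 150 > 100
    N9: 70+90 = 160 ≤ 160
Round 4 — N18 snaps.
  N18 sheds 150 kN to N2: 150 each.
    N2: 90+150 = 240 > 120
Round 5 — N2 snaps.
  N2 sheds 240 kN: no online neighbours, lost.
No further breaks.

N12, N18, N2, N20, N7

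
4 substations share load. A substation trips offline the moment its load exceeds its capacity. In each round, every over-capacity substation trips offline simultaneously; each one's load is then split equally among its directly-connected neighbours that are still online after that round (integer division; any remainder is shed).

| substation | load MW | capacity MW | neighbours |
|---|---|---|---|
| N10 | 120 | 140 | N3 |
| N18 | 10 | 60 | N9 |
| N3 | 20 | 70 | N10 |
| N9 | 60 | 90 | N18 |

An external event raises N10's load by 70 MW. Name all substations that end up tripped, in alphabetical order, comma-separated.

Round 1 — N10 at 190 > 140. N10 trips offline.
  N10 sheds 190 MW to N3: 190 each.
    N3: 20+190 = 210 > 70
Round 2 — N3 trips offline.
  N3 sheds 210 MW: no online neighbours, lost.
No further trips.

N10, N3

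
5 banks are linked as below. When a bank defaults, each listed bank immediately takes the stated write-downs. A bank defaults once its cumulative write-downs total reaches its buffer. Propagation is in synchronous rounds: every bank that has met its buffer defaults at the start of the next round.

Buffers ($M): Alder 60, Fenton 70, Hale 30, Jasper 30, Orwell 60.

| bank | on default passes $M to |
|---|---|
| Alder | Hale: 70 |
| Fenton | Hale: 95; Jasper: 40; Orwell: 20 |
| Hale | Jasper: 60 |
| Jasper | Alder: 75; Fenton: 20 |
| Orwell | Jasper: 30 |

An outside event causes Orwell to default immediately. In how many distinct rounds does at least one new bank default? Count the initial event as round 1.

Round 1 — Orwell defaults (initial).
  Jasper: +30 → 30 ≥ 30
Round 2 — Jasper defaults.
  Alder: +75 → 75 ≥ 60
  Fenton: +20 → 20 < 70
Round 3 — Alder defaults.
  Hale: +70 → 70 ≥ 30
Round 4 — Hale defaults.
No further defaults.

4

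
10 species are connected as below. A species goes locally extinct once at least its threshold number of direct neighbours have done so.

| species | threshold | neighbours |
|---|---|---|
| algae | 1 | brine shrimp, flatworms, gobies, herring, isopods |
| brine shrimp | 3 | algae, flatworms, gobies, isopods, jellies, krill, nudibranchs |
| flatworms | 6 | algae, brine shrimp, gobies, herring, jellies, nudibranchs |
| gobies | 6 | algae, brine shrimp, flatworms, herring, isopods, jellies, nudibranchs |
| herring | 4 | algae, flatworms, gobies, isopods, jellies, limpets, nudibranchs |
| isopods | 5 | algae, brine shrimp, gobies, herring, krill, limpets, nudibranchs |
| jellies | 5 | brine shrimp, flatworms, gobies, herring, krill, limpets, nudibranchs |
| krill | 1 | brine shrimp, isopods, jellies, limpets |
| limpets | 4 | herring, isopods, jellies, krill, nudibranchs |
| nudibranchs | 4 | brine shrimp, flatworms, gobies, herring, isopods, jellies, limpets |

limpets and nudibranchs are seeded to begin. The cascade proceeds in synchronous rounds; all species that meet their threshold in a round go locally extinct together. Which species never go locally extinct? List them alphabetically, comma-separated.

Round 1 — limpets, nudibranchs go locally extinct (initial).
Round 2 — checking thresholds:
  brine shrimp: 1 of 7 neighbours < 3, below threshold.
  flatworms: 1 of 6 neighbours < 6, below threshold.
  gobies: 1 of 7 neighbours < 6, below threshold.
  herring: 2 of 7 neighbours < 4, below threshold.
  isopods: 2 of 7 neighbours < 5, below threshold.
  jellies: 2 of 7 neighbours < 5, below threshold.
  krill: 1 of 4 neighbours ≥ 1, goes locally extinct.
Round 3 — no new extinctions; cascade stops.

algae, brine shrimp, flatworms, gobies, herring, isopods, jellies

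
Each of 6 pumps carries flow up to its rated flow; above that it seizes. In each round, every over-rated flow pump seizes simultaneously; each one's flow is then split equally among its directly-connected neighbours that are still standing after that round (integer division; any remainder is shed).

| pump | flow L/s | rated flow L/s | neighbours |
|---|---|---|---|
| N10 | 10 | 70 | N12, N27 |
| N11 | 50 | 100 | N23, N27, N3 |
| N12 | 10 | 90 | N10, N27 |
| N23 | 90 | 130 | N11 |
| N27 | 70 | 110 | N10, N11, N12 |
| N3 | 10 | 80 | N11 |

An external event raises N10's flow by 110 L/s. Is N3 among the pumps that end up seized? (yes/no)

Round 1 — N10 at 120 > 70. N10 seizes.
  N10 sheds 120 L/s to N12, N27: 60 each.
    N12: 10+60 = 70 ≤ 90
    N27: 70+60 = 130 > 110
Round 2 — N27 seizes.
  N27 sheds 130 L/s to N11, N12: 65 each.
    N11: 50+65 = 115 > 100
    N12: 70+65 = 135 > 90
Round 3 — N11, N12 seize.
  N11 sheds 115 L/s to N23, N3: 57 each (1 lost).
    N23: 90+57 = 147 > 130
    N3: 10+57 = 67 ≤ 80
  N12 sheds 135 L/s: no online neighbours, lost.
Round 4 — N23 seizes.
  N23 sheds 147 L/s: no online neighbours, lost.
No further seizures.

no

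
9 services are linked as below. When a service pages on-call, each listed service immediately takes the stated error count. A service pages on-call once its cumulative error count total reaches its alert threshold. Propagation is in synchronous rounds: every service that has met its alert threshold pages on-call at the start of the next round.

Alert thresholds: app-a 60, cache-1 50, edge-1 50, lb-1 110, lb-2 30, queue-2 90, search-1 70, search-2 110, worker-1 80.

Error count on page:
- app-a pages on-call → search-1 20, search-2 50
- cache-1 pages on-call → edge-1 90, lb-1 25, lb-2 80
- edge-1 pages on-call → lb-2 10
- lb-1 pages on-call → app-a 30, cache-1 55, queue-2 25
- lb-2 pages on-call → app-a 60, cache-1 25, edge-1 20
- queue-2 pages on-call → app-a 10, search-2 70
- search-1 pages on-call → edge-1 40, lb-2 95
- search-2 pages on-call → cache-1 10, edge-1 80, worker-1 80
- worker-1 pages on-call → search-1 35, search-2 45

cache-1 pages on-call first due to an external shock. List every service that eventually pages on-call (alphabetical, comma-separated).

Round 1 — cache-1 pages on-call (initial).
  edge-1: +90 → 90 ≥ 50
  lb-1: +25 → 25 < 110
  lb-2: +80 → 80 ≥ 30
Round 2 — edge-1, lb-2 page on-call.
  app-a: +60 → 60 ≥ 60
Round 3 — app-a pages on-call.
  search-1: +20 → 20 < 70
  search-2: +50 → 50 < 110
No further pages.

app-a, cache-1, edge-1, lb-2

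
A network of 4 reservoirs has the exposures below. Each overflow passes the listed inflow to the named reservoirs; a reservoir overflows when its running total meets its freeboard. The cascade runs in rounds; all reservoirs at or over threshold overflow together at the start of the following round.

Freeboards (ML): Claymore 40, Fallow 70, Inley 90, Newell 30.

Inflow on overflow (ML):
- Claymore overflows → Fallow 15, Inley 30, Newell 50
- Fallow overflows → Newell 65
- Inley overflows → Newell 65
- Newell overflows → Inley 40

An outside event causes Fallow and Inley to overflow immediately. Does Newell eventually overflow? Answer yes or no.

Round 1 — Fallow, Inley overflow (initial).
  Newell: +65+65 → 130 ≥ 30
Round 2 — Newell overflows.
No further overflows.

yes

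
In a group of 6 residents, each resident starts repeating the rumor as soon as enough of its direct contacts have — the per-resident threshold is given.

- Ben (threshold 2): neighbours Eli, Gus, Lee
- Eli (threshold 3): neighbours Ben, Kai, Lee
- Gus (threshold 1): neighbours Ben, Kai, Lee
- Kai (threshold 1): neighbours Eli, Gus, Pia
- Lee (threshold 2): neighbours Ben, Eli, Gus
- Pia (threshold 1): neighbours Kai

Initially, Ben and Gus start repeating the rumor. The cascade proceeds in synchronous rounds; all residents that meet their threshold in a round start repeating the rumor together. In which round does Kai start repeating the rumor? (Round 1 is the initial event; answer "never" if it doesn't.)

Round 1 — Ben, Gus start repeating the rumor (initial).
Round 2 — checking thresholds:
  Eli: 1 of 3 neighbours < 3, not yet.
  Kai: 1 of 3 neighbours ≥ 1, starts repeating the rumor.
  Lee: 2 of 3 neighbours ≥ 2, starts repeating the rumor.
Round 3 — checking thresholds:
  Eli: 3 of 3 neighbours ≥ 3, starts repeating the rumor.
  Pia: 1 of 1 neighbours ≥ 1, starts repeating the rumor.
Round 4 — no new spreads; cascade stops.

2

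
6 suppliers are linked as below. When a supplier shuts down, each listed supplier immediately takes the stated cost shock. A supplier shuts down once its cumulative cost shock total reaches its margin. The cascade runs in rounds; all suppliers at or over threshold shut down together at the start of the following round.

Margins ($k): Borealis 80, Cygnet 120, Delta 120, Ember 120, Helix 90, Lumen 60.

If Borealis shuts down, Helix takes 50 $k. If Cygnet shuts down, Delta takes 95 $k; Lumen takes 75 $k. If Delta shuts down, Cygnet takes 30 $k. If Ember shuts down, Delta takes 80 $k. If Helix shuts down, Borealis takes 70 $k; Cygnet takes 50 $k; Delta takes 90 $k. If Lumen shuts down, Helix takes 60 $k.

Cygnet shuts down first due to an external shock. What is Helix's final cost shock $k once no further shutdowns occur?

60

Round 1 — Cygnet shuts down (initial).
  Delta: +95 → 95 < 120
  Lumen: +75 → 75 ≥ 60
Round 2 — Lumen shuts down.
  Helix: +60 → 60 < 90
No further shutdowns.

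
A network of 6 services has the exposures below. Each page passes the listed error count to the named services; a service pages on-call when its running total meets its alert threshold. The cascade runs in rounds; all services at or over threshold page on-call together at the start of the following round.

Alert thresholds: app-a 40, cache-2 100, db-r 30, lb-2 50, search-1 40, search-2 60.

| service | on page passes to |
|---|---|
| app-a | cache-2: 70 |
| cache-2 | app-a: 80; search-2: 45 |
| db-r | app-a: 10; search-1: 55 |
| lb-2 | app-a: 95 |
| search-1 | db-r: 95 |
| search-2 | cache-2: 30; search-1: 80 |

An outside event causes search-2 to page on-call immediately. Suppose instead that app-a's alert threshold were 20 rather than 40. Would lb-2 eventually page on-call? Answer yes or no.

no

With app-a's alert threshold at 20:
Round 1 — search-2 pages on-call (initial).
  cache-2: +30 → 30 < 100
  search-1: +80 → 80 ≥ 40
Round 2 — search-1 pages on-call.
  db-r: +95 → 95 ≥ 30
Round 3 — db-r pages on-call.
  app-a: +10 → 10 < 20
No further pages.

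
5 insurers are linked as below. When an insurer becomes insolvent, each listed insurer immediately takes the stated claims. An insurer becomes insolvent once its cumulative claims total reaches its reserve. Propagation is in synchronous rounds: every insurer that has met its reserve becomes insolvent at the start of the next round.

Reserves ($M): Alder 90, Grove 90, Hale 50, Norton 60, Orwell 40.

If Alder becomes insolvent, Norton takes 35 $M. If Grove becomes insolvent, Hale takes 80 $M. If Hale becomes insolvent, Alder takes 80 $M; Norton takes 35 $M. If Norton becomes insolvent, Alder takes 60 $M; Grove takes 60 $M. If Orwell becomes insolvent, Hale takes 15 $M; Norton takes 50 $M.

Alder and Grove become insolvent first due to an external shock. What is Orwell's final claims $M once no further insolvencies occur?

Round 1 — Alder, Grove become insolvent (initial).
  Hale: +80 → 80 ≥ 50
  Norton: +35 → 35 < 60
Round 2 — Hale becomes insolvent.
  Norton: +35 → 70 ≥ 60
Round 3 — Norton becomes insolvent.
No further insolvencies.

0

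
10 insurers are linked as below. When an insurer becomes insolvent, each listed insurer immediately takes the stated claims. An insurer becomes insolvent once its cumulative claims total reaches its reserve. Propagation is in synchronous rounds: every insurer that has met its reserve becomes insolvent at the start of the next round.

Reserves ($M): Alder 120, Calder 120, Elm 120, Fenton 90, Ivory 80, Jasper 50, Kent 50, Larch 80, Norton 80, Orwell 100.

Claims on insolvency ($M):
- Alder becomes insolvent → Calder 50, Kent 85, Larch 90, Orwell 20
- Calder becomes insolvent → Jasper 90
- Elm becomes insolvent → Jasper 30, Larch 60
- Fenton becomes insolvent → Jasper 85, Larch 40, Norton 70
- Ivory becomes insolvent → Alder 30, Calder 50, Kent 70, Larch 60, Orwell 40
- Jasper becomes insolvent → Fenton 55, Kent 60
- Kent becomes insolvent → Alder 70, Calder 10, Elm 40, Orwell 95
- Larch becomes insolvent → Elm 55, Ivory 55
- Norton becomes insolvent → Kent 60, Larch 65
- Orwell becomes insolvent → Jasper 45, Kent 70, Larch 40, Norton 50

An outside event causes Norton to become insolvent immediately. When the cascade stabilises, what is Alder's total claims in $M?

Round 1 — Norton becomes insolvent (initial).
  Kent: +60 → 60 ≥ 50
  Larch: +65 → 65 < 80
Round 2 — Kent becomes insolvent.
  Alder: +70 → 70 < 120
  Calder: +10 → 10 < 120
  Elm: +40 → 40 < 120
  Orwell: +95 → 95 < 100
No further insolvencies.

70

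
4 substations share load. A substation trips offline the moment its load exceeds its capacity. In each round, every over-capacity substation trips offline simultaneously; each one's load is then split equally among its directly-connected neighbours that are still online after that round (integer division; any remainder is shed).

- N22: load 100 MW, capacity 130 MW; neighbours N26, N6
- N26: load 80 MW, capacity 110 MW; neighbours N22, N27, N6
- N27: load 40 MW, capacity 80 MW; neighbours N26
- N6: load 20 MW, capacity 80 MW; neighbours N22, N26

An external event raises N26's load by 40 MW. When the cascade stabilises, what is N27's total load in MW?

Round 1 — N26 at 120 > 110. N26 trips offline.
  N26 sheds 120 MW to N22, N27, N6: 40 each.
    N22: 100+40 = 140 > 130
    N27: 40+40 = 80 ≤ 80
    N6: 20+40 = 60 ≤ 80
Round 2 — N22 trips offline.
  N22 sheds 140 MW to N6: 140 each.
    N6: 60+140 = 200 > 80
Round 3 — N6 trips offline.
  N6 sheds 200 MW: no online neighbours, lost.
No further trips.

80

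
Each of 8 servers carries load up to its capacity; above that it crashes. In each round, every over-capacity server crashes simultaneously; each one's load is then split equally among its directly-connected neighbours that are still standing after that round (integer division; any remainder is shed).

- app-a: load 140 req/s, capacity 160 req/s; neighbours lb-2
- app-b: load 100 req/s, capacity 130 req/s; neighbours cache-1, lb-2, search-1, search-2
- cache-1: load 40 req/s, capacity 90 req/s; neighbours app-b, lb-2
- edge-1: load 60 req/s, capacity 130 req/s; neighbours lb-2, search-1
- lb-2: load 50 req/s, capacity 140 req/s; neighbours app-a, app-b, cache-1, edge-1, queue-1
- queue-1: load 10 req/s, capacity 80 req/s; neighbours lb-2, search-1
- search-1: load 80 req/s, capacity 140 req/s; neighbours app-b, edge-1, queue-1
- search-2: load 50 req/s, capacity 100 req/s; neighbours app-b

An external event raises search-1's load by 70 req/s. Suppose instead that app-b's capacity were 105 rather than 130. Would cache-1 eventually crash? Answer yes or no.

With app-b's capacity at 105:
Round 1 — search-1 at 150 > 140. search-1 crashes.
  search-1 sheds 150 req/s to app-b, edge-1, queue-1: 50 each.
    app-b: 100+50 = 150 > 105
    edge-1: 60+50 = 110 ≤ 130
    queue-1: 10+50 = 60 ≤ 80
Round 2 — app-b crashes.
  app-b sheds 150 req/s to cache-1, lb-2, search-2: 50 each.
    cache-1: 40+50 = 90 ≤ 90
    lb-2: 50+50 = 100 ≤ 140
    search-2: 50+50 = 100 ≤ 100
No further crashes.

no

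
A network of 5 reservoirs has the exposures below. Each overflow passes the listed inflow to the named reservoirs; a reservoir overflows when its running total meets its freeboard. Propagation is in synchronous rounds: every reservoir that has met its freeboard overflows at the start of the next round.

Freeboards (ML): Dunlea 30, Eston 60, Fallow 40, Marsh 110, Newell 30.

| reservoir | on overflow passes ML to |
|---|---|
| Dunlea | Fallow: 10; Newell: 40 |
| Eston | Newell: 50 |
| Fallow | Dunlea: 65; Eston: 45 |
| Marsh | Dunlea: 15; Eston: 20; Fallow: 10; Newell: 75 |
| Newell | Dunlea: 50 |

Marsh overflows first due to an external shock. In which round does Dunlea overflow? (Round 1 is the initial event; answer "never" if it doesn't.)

3

Round 1 — Marsh overflows (initial).
  Dunlea: +15 → 15 < 30
  Eston: +20 → 20 < 60
  Fallow: +10 → 10 < 40
  Newell: +75 → 75 ≥ 30
Round 2 — Newell overflows.
  Dunlea: +50 → 65 ≥ 30
Round 3 — Dunlea overflows.
  Fallow: +10 → 20 < 40
No further overflows.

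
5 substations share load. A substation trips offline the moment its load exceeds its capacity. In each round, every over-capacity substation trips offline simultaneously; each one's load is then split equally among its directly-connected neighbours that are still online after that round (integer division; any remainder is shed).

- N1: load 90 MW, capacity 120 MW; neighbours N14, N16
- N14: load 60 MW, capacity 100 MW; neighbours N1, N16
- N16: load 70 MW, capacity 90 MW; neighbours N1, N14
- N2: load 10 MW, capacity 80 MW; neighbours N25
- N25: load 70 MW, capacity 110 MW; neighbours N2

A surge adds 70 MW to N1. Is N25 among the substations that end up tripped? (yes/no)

no

Round 1 — N1 at 160 > 120. N1 trips offline.
  N1 sheds 160 MW to N14, N16: 80 each.
    N14: 60+80 = 140 > 100
    N16: 70+80 = 150 > 90
Round 2 — N14, N16 trip offline.
  N14 sheds 140 MW: no online neighbours, lost.
  N16 sheds 150 MW: no online neighbours, lost.
No further trips.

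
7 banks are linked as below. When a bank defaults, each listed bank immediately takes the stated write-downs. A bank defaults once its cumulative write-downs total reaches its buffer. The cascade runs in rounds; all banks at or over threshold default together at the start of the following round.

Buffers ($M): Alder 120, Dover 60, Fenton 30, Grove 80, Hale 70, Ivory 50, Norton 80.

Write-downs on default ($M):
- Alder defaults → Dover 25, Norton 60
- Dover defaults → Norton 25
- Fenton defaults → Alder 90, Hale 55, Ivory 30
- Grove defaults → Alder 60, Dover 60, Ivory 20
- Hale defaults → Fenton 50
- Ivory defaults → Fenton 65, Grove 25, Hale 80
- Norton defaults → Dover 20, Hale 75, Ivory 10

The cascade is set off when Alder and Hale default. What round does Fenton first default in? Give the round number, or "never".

Round 1 — Alder, Hale default (initial).
  Dover: +25 → 25 < 60
  Fenton: +50 → 50 ≥ 30
  Norton: +60 → 60 < 80
Round 2 — Fenton defaults.
  Ivory: +30 → 30 < 50
No further defaults.

2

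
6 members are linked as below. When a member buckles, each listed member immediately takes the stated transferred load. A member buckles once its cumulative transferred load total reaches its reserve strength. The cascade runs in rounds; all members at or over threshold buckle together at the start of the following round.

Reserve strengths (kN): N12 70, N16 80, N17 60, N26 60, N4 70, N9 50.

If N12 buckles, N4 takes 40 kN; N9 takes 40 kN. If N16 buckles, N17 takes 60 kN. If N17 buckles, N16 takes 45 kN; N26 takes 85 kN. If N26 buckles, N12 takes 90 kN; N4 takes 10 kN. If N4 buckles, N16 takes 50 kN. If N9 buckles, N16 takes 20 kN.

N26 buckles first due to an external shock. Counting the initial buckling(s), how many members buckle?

2

Round 1 — N26 buckles (initial).
  N12: +90 → 90 ≥ 70
  N4: +10 → 10 < 70
Round 2 — N12 buckles.
  N4: +40 → 50 < 70
  N9: +40 → 40 < 50
No further bucklings.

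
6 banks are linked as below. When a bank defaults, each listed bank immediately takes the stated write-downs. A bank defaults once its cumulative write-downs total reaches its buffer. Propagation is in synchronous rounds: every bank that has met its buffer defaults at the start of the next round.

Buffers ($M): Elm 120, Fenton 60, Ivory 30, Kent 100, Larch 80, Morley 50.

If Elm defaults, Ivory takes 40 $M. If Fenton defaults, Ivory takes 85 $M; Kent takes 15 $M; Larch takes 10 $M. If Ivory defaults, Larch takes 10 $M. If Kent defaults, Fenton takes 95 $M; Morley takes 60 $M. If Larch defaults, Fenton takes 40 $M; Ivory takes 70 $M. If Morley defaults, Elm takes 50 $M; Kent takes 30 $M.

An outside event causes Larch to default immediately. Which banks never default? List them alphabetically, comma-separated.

Round 1 — Larch defaults (initial).
  Fenton: +40 → 40 < 60
  Ivory: +70 → 70 ≥ 30
Round 2 — Ivory defaults.
No further defaults.

Elm, Fenton, Kent, Morley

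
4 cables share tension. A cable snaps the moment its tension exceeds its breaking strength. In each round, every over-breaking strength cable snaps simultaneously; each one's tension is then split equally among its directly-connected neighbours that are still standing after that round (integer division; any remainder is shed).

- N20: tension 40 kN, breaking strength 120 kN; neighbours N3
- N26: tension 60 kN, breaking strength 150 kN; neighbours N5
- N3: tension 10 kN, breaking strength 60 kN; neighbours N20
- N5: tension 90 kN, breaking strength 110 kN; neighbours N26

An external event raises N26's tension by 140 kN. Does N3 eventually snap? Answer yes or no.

no

Round 1 — N26 at 200 > 150. N26 snaps.
  N26 sheds 200 kN to N5: 200 each.
    N5: 90+200 = 290 > 110
Round 2 — N5 snaps.
  N5 sheds 290 kN: no online neighbours, lost.
No further breaks.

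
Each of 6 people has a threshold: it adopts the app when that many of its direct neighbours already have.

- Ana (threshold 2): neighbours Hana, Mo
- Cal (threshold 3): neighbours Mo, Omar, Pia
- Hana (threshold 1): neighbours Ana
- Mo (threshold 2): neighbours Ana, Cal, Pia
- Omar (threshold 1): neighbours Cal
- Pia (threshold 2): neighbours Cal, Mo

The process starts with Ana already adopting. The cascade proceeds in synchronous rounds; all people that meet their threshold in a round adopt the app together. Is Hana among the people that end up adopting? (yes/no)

Round 1 — Ana adopts the app (initial).
Round 2 — checking thresholds:
  Hana: 1 of 1 neighbours ≥ 1, adopts the app.
  Mo: 1 of 3 neighbours < 2, holds.
Round 3 — no new adoptions; cascade stops.

yes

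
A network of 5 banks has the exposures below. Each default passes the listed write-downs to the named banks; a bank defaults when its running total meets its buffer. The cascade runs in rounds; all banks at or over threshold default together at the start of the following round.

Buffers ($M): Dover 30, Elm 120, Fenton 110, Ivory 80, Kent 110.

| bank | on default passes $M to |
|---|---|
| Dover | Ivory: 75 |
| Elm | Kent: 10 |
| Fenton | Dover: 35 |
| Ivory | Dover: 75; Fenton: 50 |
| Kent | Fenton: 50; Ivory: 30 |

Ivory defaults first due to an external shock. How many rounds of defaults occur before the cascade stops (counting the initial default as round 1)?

2

Round 1 — Ivory defaults (initial).
  Dover: +75 → 75 ≥ 30
  Fenton: +50 → 50 < 110
Round 2 — Dover defaults.
No further defaults.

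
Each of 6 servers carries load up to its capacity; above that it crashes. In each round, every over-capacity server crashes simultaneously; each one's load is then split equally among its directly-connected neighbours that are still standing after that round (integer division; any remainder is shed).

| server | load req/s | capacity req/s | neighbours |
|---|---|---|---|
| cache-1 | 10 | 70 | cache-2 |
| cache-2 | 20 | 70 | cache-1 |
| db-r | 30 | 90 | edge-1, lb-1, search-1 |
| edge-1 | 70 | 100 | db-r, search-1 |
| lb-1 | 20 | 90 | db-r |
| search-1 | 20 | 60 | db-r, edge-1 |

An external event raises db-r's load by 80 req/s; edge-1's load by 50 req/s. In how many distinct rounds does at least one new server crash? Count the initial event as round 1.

2

Round 1 — db-r at 110 > 90; edge-1 at 120 > 100. db-r, edge-1 crash.
  db-r sheds 110 req/s to lb-1, search-1: 55 each.
    lb-1: 20+55 = 75 ≤ 90
    search-1: 20+55 = 75 > 60
  edge-1 sheds 120 req/s to search-1: 120 each.
    search-1: 75+120 = 195 > 60
Round 2 — search-1 crashes.
  search-1 sheds 195 req/s: no online neighbours, lost.
No further crashes.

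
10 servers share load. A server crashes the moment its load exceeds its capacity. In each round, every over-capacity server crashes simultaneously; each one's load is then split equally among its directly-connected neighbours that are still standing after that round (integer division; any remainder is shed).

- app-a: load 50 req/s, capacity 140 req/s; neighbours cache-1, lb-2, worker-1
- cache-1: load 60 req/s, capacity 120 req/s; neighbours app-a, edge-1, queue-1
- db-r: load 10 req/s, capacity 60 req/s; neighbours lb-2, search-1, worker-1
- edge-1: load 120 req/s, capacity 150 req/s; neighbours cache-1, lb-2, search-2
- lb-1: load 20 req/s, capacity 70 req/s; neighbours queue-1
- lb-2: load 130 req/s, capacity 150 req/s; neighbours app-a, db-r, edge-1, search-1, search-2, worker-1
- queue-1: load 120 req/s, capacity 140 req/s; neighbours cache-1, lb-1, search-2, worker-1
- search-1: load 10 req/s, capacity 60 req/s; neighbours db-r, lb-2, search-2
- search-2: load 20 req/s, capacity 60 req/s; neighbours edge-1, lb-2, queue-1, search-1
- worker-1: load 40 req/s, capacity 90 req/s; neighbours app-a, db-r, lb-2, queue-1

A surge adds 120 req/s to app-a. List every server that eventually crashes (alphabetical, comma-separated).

app-a, cache-1, db-r, edge-1, lb-1, lb-2, queue-1, search-1, search-2, worker-1

Round 1 — app-a at 170 > 140. app-a crashes.
  app-a sheds 170 req/s to cache-1, lb-2, worker-1: 56 each (2 lost).
    cache-1: 60+56 = 116 ≤ 120
    lb-2: 130+56 = 186 > 150
    worker-1: 40+56 = 96 > 90
Round 2 — lb-2, worker-1 crash.
  lb-2 sheds 186 req/s to db-r, edge-1, search-1, search-2: 46 each (2 lost).
    db-r: 10+46 = 56 ≤ 60
    edge-1: 120+46 = 166 > 150
    search-1: 10+46 = 56 ≤ 60
    search-2: 20+46 = 66 > 60
  worker-1 sheds 96 req/s to db-r, queue-1: 48 each.
    db-r: 56+48 = 104 > 60
    queue-1: 120+48 = 168 > 140
Round 3 — db-r, edge-1, queue-1, search-2 crash.
  db-r sheds 104 req/s to search-1: 104 each.
    search-1: 56+104 = 160 > 60
  edge-1 sheds 166 req/s to cache-1: 166 each.
    cache-1: 116+166 = 282 > 120
  queue-1 sheds 168 req/s to cache-1, lb-1: 84 each.
    cache-1: 282+84 = 366 > 120
    lb-1: 20+84 = 104 > 70
  search-2 sheds 66 req/s to search-1: 66 each.
    search-1: 160+66 = 226 > 60
Round 4 — cache-1, lb-1, search-1 crash.
  cache-1 sheds 366 req/s: no online neighbours, lost.
  lb-1 sheds 104 req/s: no online neighbours, lost.
  search-1 sheds 226 req/s: no online neighbours, lost.
No further crashes.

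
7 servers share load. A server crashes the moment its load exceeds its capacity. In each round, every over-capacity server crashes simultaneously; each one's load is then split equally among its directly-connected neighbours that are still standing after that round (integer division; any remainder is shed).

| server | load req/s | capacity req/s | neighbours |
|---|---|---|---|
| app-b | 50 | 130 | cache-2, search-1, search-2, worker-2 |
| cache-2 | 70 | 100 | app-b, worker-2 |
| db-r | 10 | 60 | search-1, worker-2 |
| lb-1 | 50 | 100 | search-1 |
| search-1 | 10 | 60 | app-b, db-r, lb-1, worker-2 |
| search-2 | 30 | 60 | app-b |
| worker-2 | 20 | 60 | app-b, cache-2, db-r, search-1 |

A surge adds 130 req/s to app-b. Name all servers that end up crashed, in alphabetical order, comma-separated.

Round 1 — app-b at 180 > 130. app-b crashes.
  app-b sheds 180 req/s to cache-2, search-1, search-2, worker-2: 45 each.
    cache-2: 70+45 = 115 > 100
    search-1: 10+45 = 55 ≤ 60
    search-2: 30+45 = 75 > 60
    worker-2: 20+45 = 65 > 60
Round 2 — cache-2, search-2, worker-2 crash.
  cache-2 sheds 115 req/s: no online neighbours, lost.
  search-2 sheds 75 req/s: no online neighbours, lost.
  worker-2 sheds 65 req/s to db-r, search-1: 32 each (1 lost).
    db-r: 10+32 = 42 ≤ 60
    search-1: 55+32 = 87 > 60
Round 3 — search-1 crashes.
  search-1 sheds 87 req/s to db-r, lb-1: 43 each (1 lost).
    db-r: 42+43 = 85 > 60
    lb-1: 50+43 = 93 ≤ 100
Round 4 — db-r crashes.
  db-r sheds 85 req/s: no online neighbours, lost.
No further crashes.

app-b, cache-2, db-r, search-1, search-2, worker-2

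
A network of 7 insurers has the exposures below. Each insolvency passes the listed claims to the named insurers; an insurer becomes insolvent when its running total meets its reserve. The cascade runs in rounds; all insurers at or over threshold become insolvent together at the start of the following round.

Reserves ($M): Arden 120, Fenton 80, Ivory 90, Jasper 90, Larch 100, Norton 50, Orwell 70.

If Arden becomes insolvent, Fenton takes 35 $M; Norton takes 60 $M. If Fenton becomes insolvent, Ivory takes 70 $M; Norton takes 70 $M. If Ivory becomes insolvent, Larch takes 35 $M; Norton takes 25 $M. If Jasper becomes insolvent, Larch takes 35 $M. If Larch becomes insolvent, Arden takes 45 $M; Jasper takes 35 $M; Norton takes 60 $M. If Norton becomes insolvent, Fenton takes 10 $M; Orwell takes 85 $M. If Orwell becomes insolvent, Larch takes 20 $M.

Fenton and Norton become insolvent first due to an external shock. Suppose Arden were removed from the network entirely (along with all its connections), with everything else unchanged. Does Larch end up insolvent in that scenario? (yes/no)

no

With Arden removed:
Round 1 — Fenton, Norton become insolvent (initial).
  Ivory: +70 → 70 < 90
  Orwell: +85 → 85 ≥ 70
Round 2 — Orwell becomes insolvent.
  Larch: +20 → 20 < 100
No further insolvencies.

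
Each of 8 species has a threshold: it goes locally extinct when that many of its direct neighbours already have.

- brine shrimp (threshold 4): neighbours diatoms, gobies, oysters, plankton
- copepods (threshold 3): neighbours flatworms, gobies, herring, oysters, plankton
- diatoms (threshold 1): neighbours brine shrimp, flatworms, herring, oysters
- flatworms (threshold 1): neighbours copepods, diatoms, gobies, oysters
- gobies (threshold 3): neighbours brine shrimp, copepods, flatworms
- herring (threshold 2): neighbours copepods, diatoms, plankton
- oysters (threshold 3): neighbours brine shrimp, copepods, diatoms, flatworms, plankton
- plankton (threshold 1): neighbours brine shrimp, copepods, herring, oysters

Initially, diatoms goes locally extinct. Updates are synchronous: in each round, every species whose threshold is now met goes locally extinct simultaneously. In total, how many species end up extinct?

Round 1 — diatoms goes locally extinct (initial).
Round 2 — checking thresholds:
  brine shrimp: 1 of 4 neighbours < 4, below threshold.
  flatworms: 1 of 4 neighbours ≥ 1, goes locally extinct.
  herring: 1 of 3 neighbours < 2, below threshold.
  oysters: 1 of 5 neighbours < 3, below threshold.
Round 3 — no new extinctions; cascade stops.

2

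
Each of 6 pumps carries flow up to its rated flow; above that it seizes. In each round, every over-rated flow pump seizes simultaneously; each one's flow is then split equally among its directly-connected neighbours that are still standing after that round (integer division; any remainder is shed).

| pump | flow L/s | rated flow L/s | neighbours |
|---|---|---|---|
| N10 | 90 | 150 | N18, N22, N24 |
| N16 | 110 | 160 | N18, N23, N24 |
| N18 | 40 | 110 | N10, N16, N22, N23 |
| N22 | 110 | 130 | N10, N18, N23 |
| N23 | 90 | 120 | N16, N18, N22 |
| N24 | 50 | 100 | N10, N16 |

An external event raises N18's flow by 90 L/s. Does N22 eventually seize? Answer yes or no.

yes

Round 1 — N18 at 130 > 110. N18 seizes.
  N18 sheds 130 L/s to N10, N16, N22, N23: 32 each (2 lost).
    N10: 90+32 = 122 ≤ 150
    N16: 110+32 = 142 ≤ 160
    N22: 110+32 = 142 > 130
    N23: 90+32 = 122 > 120
Round 2 — N22, N23 seize.
  N22 sheds 142 L/s to N10: 142 each.
    N10: 122+142 = 264 > 150
  N23 sheds 122 L/s to N16: 122 each.
    N16: 142+122 = 264 > 160
Round 3 — N10, N16 seize.
  N10 sheds 264 L/s to N24: 264 each.
    N24: 50+264 = 314 > 100
  N16 sheds 264 L/s to N24: 264 each.
    N24: 314+264 = 578 > 100
Round 4 — N24 seizes.
  N24 sheds 578 L/s: no online neighbours, lost.
No further seizures.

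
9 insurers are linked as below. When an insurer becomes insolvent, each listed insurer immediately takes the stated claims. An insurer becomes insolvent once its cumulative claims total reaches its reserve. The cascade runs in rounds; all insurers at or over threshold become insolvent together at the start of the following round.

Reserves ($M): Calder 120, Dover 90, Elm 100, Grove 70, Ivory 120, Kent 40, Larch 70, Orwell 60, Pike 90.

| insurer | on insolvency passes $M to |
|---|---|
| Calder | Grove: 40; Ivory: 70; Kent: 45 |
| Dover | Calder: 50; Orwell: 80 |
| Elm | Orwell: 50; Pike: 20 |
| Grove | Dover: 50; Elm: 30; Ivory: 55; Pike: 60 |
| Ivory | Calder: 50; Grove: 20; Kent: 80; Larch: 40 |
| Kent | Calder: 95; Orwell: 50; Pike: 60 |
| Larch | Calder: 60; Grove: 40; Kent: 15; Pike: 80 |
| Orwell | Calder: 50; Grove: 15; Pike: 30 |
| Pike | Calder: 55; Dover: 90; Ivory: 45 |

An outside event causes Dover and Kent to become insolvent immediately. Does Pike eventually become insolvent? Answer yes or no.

yes

Round 1 — Dover, Kent become insolvent (initial).
  Calder: +50+95 → 145 ≥ 120
  Orwell: +80+50 → 130 ≥ 60
  Pike: +60 → 60 < 90
Round 2 — Calder, Orwell become insolvent.
  Grove: +40+15 → 55 < 70
  Ivory: +70 → 70 < 120
  Pike: +30 → 90 ≥ 90
Round 3 — Pike becomes insolvent.
  Ivory: +45 → 115 < 120
No further insolvencies.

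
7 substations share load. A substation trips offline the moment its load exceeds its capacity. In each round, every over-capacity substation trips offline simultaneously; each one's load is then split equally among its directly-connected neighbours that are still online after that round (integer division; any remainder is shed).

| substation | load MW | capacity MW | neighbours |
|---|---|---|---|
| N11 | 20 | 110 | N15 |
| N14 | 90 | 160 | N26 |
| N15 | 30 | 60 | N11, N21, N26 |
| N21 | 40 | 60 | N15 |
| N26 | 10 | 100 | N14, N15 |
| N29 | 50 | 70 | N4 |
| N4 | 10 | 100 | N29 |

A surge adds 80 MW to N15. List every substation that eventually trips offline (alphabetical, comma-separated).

Round 1 — N15 at 110 > 60. N15 trips offline.
  N15 sheds 110 MW to N11, N21, N26: 36 each (2 lost).
    N11: 20+36 = 56 ≤ 110
    N21: 40+36 = 76 > 60
    N26: 10+36 = 46 ≤ 100
Round 2 — N21 trips offline.
  N21 sheds 76 MW: no online neighbours, lost.
No further trips.

N15, N21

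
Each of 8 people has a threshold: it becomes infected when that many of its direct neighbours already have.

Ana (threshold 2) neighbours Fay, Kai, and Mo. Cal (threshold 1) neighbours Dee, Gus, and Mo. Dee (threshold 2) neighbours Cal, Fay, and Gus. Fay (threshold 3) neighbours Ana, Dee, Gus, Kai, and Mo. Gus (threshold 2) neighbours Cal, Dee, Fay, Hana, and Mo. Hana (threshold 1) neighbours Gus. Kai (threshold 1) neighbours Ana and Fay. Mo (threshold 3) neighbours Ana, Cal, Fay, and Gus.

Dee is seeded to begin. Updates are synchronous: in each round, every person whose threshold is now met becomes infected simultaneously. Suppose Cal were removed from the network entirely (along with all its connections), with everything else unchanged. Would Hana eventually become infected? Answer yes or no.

no

With Cal removed:
Round 1 — Dee becomes infected (initial).
Round 2 — no new infections; cascade stops.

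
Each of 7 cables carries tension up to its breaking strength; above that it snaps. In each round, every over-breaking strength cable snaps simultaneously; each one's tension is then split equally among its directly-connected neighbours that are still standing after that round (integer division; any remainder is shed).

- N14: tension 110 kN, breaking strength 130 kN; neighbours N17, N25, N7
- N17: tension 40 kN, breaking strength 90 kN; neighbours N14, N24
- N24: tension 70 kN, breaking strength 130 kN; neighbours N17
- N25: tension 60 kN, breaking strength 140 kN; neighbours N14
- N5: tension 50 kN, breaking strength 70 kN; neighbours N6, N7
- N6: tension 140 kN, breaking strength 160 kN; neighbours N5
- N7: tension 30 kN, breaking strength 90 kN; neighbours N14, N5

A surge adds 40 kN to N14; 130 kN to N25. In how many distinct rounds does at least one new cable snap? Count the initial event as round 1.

4

Round 1 — N14 at 150 > 130; N25 at 190 > 140. N14, N25 snap.
  N14 sheds 150 kN to N17, N7: 75 each.
    N17: 40+75 = 115 > 90
    N7: 30+75 = 105 > 90
  N25 sheds 190 kN: no online neighbours, lost.
Round 2 — N17, N7 snap.
  N17 sheds 115 kN to N24: 115 each.
    N24: 70+115 = 185 > 130
  N7 sheds 105 kN to N5: 105 each.
    N5: 50+105 = 155 > 70
Round 3 — N24, N5 snap.
  N24 sheds 185 kN: no online neighbours, lost.
  N5 sheds 155 kN to N6: 155 each.
    N6: 140+155 = 295 > 160
Round 4 — N6 snaps.
  N6 sheds 295 kN: no online neighbours, lost.
No further breaks.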